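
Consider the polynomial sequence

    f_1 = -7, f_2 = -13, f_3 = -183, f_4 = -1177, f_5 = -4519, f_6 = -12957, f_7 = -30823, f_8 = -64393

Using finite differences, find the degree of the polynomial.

5

D1: -6, -170, -994, -3342, -8438, -17866, -33570
D2: -164, -824, -2348, -5096, -9428, -15704
D3: -660, -1524, -2748, -4332, -6276
D4: -864, -1224, -1584, -1944
D5: -360, -360, -360
The fifth differences are constant, so the polynomial has degree 5.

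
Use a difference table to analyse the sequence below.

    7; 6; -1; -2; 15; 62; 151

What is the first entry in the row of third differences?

12

First differences: -1, -7, -1, 17, 47, 89
Second differences: -6, 6, 18, 30, 42
Third differences: 12, 12, 12, 12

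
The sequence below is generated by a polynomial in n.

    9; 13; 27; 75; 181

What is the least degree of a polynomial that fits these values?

3

First differences: 4, 14, 48, 106
Second differences: 10, 34, 58
Third differences: 24, 24
The third differences are constant, so the polynomial has degree 3.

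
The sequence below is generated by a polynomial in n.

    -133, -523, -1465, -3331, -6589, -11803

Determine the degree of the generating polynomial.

Δ: -390, -942, -1866, -3258, -5214
Δ²: -552, -924, -1392, -1956
Δ³: -372, -468, -564
Δ⁴: -96, -96
The fourth differences are constant, so the polynomial has degree 4.

4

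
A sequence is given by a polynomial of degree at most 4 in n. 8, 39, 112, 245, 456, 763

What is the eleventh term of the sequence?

4368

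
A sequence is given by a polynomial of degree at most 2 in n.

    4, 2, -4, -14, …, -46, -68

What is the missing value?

-28

Using the first 4 terms:
First differences: -2  -6  -10
Second differences: -4  -4
Constant second difference = -4.
Extend forward: -10 − 4 = -14;  -14 − 14 = -28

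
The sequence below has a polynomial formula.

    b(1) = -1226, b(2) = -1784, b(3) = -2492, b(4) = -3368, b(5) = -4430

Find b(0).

-558, -708, -876, -1062
-150, -168, -186
-18, -18
The third differences are constant at -18.
Work back: -150 + 18 = -132;  -558 + 132 = -426;  -1226 + 426 = -800

-800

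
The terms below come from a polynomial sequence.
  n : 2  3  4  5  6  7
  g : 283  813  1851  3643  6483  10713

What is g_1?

63

Δ: 530  1038  1792  2840  4230
Δ²: 508  754  1048  1390
Δ³: 246  294  342
Δ⁴: 48  48
The fourth differences are constant at 48.
Work back: 246 − 48 = 198;  508 − 198 = 310;  530 − 310 = 220;  283 − 220 = 63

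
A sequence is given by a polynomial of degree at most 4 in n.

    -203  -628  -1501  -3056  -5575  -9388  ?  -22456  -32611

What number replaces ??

-14873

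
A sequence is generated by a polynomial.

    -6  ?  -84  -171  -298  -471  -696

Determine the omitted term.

-31

Using the last 5 terms:
Δ: -87  -127  -173  -225
Δ²: -40  -46  -52
Δ³: -6  -6
Constant third difference = -6.
Extend backward: -40 + 6 = -34;  -87 + 34 = -53;  -84 + 53 = -31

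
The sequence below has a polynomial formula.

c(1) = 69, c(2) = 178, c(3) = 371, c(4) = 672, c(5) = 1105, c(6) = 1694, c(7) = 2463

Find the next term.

Δ: 109  193  301  433  589  769
Δ²: 84  108  132  156  180
Δ³: 24  24  24  24
Constant third difference = 24, so extend:
180 + 24 = 204;  769 + 204 = 973;  2463 + 973 = 3436

3436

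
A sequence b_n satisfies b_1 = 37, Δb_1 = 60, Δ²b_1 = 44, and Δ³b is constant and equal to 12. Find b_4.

Build the table forward from the leading diagonal:
Δ³: 12, 12, 12, 12
Δ²: 44, 56, 68, 80
Δ: 60, 104, 160, 228
b: 37, 97, 201, 361

361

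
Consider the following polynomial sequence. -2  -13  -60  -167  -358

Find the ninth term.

-2442

Δ: -11, -47, -107, -191
Δ²: -36, -60, -84
Δ³: -24, -24
Constant third difference = -24, so extend:
-84 − 24 = -108;  -191 − 108 = -299;  -358 − 299 = -657
-108 − 24 = -132;  -299 − 132 = -431;  -657 − 431 = -1088
-132 − 24 = -156;  -431 − 156 = -587;  -1088 − 587 = -1675
-156 − 24 = -180;  -587 − 180 = -767;  -1675 − 767 = -2442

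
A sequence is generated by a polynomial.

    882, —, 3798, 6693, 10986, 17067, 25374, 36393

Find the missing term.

1959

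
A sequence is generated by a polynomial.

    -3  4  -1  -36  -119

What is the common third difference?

D1: 7, -5, -35, -83
D2: -12, -30, -48
D3: -18, -18

-18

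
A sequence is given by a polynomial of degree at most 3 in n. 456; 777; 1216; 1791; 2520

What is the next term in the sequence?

3421

D1: 321  439  575  729
D2: 118  136  154
D3: 18  18
The third differences are constant (18).
154 + 18 = 172;  729 + 172 = 901;  2520 + 901 = 3421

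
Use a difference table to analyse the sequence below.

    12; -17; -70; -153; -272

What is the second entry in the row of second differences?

-30

First differences: -29, -53, -83, -119
Second differences: -24, -30, -36
Third differences: -6, -6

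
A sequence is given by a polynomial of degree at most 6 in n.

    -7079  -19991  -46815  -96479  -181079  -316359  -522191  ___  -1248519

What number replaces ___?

-823055

Using the first 7 terms:
First differences: -12912  -26824  -49664  -84600  -135280  -205832
Second differences: -13912  -22840  -34936  -50680  -70552
Third differences: -8928  -12096  -15744  -19872
Fourth differences: -3168  -3648  -4128
Fifth differences: -480  -480
Constant fifth difference = -480.
Extend forward: -4128 − 480 = -4608;  -19872 − 4608 = -24480;  -70552 − 24480 = -95032;  -205832 − 95032 = -300864;  -522191 − 300864 = -823055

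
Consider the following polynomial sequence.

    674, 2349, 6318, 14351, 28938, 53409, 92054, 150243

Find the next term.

1675, 3969, 8033, 14587, 24471, 38645, 58189
2294, 4064, 6554, 9884, 14174, 19544
1770, 2490, 3330, 4290, 5370
720, 840, 960, 1080
120, 120, 120
The fifth differences are constant (120).
1080 + 120 = 1200;  5370 + 1200 = 6570;  19544 + 6570 = 26114;  58189 + 26114 = 84303;  150243 + 84303 = 234546

234546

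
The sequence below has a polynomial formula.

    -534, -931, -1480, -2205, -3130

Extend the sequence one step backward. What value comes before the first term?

-265

Δ: -397, -549, -725, -925
Δ²: -152, -176, -200
Δ³: -24, -24
The third differences are constant at -24.
Work back: -152 + 24 = -128;  -397 + 128 = -269;  -534 + 269 = -265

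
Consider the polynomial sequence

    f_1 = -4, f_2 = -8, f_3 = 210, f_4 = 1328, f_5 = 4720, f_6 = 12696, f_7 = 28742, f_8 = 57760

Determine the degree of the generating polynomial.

5

-4, 218, 1118, 3392, 7976, 16046, 29018
222, 900, 2274, 4584, 8070, 12972
678, 1374, 2310, 3486, 4902
696, 936, 1176, 1416
240, 240, 240
The fifth differences are constant, so the polynomial has degree 5.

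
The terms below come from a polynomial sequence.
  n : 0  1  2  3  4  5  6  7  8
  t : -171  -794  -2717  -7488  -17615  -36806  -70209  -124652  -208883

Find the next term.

-333810

Δ: -623  -1923  -4771  -10127  -19191  -33403  -54443  -84231
Δ²: -1300  -2848  -5356  -9064  -14212  -21040  -29788
Δ³: -1548  -2508  -3708  -5148  -6828  -8748
Δ⁴: -960  -1200  -1440  -1680  -1920
Δ⁵: -240  -240  -240  -240
The fifth differences are constant (-240).
-1920 − 240 = -2160;  -8748 − 2160 = -10908;  -29788 − 10908 = -40696;  -84231 − 40696 = -124927;  -208883 − 124927 = -333810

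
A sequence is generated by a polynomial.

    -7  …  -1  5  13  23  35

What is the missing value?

-5

Using the last 5 terms:
First differences: 6  8  10  12
Second differences: 2  2  2
Constant second difference = 2.
Extend backward: 6 − 2 = 4;  -1 − 4 = -5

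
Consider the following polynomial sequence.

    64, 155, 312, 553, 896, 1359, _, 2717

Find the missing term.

Using the first 6 terms:
First differences: 91  157  241  343  463
Second differences: 66  84  102  120
Third differences: 18  18  18
Constant third difference = 18.
Extend forward: 120 + 18 = 138;  463 + 138 = 601;  1359 + 601 = 1960

1960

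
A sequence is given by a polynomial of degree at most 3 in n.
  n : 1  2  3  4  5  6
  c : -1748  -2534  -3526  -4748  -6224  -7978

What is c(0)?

-1144

-786  -992  -1222  -1476  -1754
-206  -230  -254  -278
-24  -24  -24
The third differences are constant at -24.
Work back: -206 + 24 = -182;  -786 + 182 = -604;  -1748 + 604 = -1144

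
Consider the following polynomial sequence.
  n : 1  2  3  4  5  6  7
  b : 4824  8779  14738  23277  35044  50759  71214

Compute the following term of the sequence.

97273

Δ: 3955, 5959, 8539, 11767, 15715, 20455
Δ²: 2004, 2580, 3228, 3948, 4740
Δ³: 576, 648, 720, 792
Δ⁴: 72, 72, 72
Fourth differences constant at 72.
792 + 72 = 864;  4740 + 864 = 5604;  20455 + 5604 = 26059;  71214 + 26059 = 97273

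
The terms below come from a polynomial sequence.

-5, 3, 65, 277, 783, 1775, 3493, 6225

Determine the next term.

10307

Δ: 8, 62, 212, 506, 992, 1718, 2732
Δ²: 54, 150, 294, 486, 726, 1014
Δ³: 96, 144, 192, 240, 288
Δ⁴: 48, 48, 48, 48
The fourth differences are constant (48).
288 + 48 = 336;  1014 + 336 = 1350;  2732 + 1350 = 4082;  6225 + 4082 = 10307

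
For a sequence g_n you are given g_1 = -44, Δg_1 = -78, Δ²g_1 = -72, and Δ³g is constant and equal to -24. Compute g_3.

-272

Build the table forward from the leading diagonal:
Δ³: -24  -24  -24
Δ²: -72  -96  -120
Δ: -78  -150  -246
g: -44  -122  -272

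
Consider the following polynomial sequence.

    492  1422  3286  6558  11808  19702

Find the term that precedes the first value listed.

930  1864  3272  5250  7894
934  1408  1978  2644
474  570  666
96  96
The fourth differences are constant at 96.
Work back: 474 − 96 = 378;  934 − 378 = 556;  930 − 556 = 374;  492 − 374 = 118

118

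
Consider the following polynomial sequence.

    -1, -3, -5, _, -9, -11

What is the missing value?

Using the first 3 terms:
-2, -2
Constant first difference = -2.
Extend forward: -5 − 2 = -7

-7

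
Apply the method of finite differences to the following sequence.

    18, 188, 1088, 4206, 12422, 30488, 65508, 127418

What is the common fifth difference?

Δ: 170, 900, 3118, 8216, 18066, 35020, 61910
Δ²: 730, 2218, 5098, 9850, 16954, 26890
Δ³: 1488, 2880, 4752, 7104, 9936
Δ⁴: 1392, 1872, 2352, 2832
Δ⁵: 480, 480, 480

480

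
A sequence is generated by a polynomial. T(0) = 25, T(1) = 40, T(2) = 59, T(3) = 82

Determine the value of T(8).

257

First differences: 15, 19, 23
Second differences: 4, 4
Constant second difference = 4, so extend:
23 + 4 = 27;  82 + 27 = 109
27 + 4 = 31;  109 + 31 = 140
31 + 4 = 35;  140 + 35 = 175
35 + 4 = 39;  175 + 39 = 214
39 + 4 = 43;  214 + 43 = 257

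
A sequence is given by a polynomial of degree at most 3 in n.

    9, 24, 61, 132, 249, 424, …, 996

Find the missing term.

669

Using the first 6 terms:
Δ: 15  37  71  117  175
Δ²: 22  34  46  58
Δ³: 12  12  12
Constant third difference = 12.
Extend forward: 58 + 12 = 70;  175 + 70 = 245;  424 + 245 = 669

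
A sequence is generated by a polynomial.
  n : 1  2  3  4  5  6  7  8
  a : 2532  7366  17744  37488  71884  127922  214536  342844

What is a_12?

Δ: 4834 , 10378 , 19744 , 34396 , 56038 , 86614 , 128308
Δ²: 5544 , 9366 , 14652 , 21642 , 30576 , 41694
Δ³: 3822 , 5286 , 6990 , 8934 , 11118
Δ⁴: 1464 , 1704 , 1944 , 2184
Δ⁵: 240 , 240 , 240
Fifth differences constant at 240.
2184 + 240 = 2424;  11118 + 2424 = 13542;  41694 + 13542 = 55236;  128308 + 55236 = 183544;  342844 + 183544 = 526388
2424 + 240 = 2664;  13542 + 2664 = 16206;  55236 + 16206 = 71442;  183544 + 71442 = 254986;  526388 + 254986 = 781374
2664 + 240 = 2904;  16206 + 2904 = 19110;  71442 + 19110 = 90552;  254986 + 90552 = 345538;  781374 + 345538 = 1126912
2904 + 240 = 3144;  19110 + 3144 = 22254;  90552 + 22254 = 112806;  345538 + 112806 = 458344;  1126912 + 458344 = 1585256

1585256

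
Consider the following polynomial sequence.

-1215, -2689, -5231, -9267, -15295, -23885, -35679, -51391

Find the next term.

D1: -1474 , -2542 , -4036 , -6028 , -8590 , -11794 , -15712
D2: -1068 , -1494 , -1992 , -2562 , -3204 , -3918
D3: -426 , -498 , -570 , -642 , -714
D4: -72 , -72 , -72 , -72
Constant fourth difference = -72, so extend:
-714 − 72 = -786;  -3918 − 786 = -4704;  -15712 − 4704 = -20416;  -51391 − 20416 = -71807

-71807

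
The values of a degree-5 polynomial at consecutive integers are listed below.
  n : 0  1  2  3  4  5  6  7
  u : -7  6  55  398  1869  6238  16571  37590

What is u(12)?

629525

Δ: 13, 49, 343, 1471, 4369, 10333, 21019
Δ²: 36, 294, 1128, 2898, 5964, 10686
Δ³: 258, 834, 1770, 3066, 4722
Δ⁴: 576, 936, 1296, 1656
Δ⁵: 360, 360, 360
Constant fifth difference = 360, so extend:
1656 + 360 = 2016;  4722 + 2016 = 6738;  10686 + 6738 = 17424;  21019 + 17424 = 38443;  37590 + 38443 = 76033
2016 + 360 = 2376;  6738 + 2376 = 9114;  17424 + 9114 = 26538;  38443 + 26538 = 64981;  76033 + 64981 = 141014
2376 + 360 = 2736;  9114 + 2736 = 11850;  26538 + 11850 = 38388;  64981 + 38388 = 103369;  141014 + 103369 = 244383
2736 + 360 = 3096;  11850 + 3096 = 14946;  38388 + 14946 = 53334;  103369 + 53334 = 156703;  244383 + 156703 = 401086
3096 + 360 = 3456;  14946 + 3456 = 18402;  53334 + 18402 = 71736;  156703 + 71736 = 228439;  401086 + 228439 = 629525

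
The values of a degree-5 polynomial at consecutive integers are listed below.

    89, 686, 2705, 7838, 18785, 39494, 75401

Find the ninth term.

597 , 2019 , 5133 , 10947 , 20709 , 35907
1422 , 3114 , 5814 , 9762 , 15198
1692 , 2700 , 3948 , 5436
1008 , 1248 , 1488
240 , 240
Fifth differences constant at 240.
1488 + 240 = 1728;  5436 + 1728 = 7164;  15198 + 7164 = 22362;  35907 + 22362 = 58269;  75401 + 58269 = 133670
1728 + 240 = 1968;  7164 + 1968 = 9132;  22362 + 9132 = 31494;  58269 + 31494 = 89763;  133670 + 89763 = 223433

223433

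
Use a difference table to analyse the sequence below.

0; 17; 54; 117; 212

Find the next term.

17, 37, 63, 95
20, 26, 32
6, 6
The third differences are constant (6).
32 + 6 = 38;  95 + 38 = 133;  212 + 133 = 345

345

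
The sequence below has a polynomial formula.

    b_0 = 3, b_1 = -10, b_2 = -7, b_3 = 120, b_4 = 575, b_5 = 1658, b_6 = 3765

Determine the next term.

7388

First differences: -13, 3, 127, 455, 1083, 2107
Second differences: 16, 124, 328, 628, 1024
Third differences: 108, 204, 300, 396
Fourth differences: 96, 96, 96
The fourth differences are constant (96).
396 + 96 = 492;  1024 + 492 = 1516;  2107 + 1516 = 3623;  3765 + 3623 = 7388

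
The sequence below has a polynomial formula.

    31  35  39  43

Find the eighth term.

59

4 , 4 , 4
The first differences are constant (4).
43 + 4 = 47
47 + 4 = 51
51 + 4 = 55
55 + 4 = 59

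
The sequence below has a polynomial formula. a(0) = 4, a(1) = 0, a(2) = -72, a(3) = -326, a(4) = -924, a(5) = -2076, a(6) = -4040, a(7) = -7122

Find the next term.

-11676

D1: -4 , -72 , -254 , -598 , -1152 , -1964 , -3082
D2: -68 , -182 , -344 , -554 , -812 , -1118
D3: -114 , -162 , -210 , -258 , -306
D4: -48 , -48 , -48 , -48
The fourth differences are constant (-48).
-306 − 48 = -354;  -1118 − 354 = -1472;  -3082 − 1472 = -4554;  -7122 − 4554 = -11676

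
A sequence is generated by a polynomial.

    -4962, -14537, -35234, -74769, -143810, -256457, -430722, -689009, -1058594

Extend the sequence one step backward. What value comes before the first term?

-1265

First differences: -9575  -20697  -39535  -69041  -112647  -174265  -258287  -369585
Second differences: -11122  -18838  -29506  -43606  -61618  -84022  -111298
Third differences: -7716  -10668  -14100  -18012  -22404  -27276
Fourth differences: -2952  -3432  -3912  -4392  -4872
Fifth differences: -480  -480  -480  -480
The fifth differences are constant at -480.
Work back: -2952 + 480 = -2472;  -7716 + 2472 = -5244;  -11122 + 5244 = -5878;  -9575 + 5878 = -3697;  -4962 + 3697 = -1265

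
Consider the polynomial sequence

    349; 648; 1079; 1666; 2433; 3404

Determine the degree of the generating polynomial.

299, 431, 587, 767, 971
132, 156, 180, 204
24, 24, 24
The third differences are constant, so the polynomial has degree 3.

3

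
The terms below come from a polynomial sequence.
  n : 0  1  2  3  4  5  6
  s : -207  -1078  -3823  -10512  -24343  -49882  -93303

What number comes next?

-162628

Δ: -871, -2745, -6689, -13831, -25539, -43421
Δ²: -1874, -3944, -7142, -11708, -17882
Δ³: -2070, -3198, -4566, -6174
Δ⁴: -1128, -1368, -1608
Δ⁵: -240, -240
Constant fifth difference = -240, so extend:
-1608 − 240 = -1848;  -6174 − 1848 = -8022;  -17882 − 8022 = -25904;  -43421 − 25904 = -69325;  -93303 − 69325 = -162628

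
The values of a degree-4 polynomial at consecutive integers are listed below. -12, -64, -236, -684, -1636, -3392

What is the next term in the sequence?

-6324

-52, -172, -448, -952, -1756
-120, -276, -504, -804
-156, -228, -300
-72, -72
The fourth differences are constant (-72).
-300 − 72 = -372;  -804 − 372 = -1176;  -1756 − 1176 = -2932;  -3392 − 2932 = -6324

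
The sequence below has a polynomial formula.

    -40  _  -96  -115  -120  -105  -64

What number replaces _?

-69

Using the last 5 terms:
First differences: -19, -5, 15, 41
Second differences: 14, 20, 26
Third differences: 6, 6
Constant third difference = 6.
Extend backward: 14 − 6 = 8;  -19 − 8 = -27;  -96 + 27 = -69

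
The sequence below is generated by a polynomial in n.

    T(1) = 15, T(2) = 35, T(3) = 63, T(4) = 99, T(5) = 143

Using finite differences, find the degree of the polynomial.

20, 28, 36, 44
8, 8, 8
The second differences are constant, so the polynomial has degree 2.

2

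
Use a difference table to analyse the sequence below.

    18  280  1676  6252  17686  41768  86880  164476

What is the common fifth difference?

480

First differences: 262, 1396, 4576, 11434, 24082, 45112, 77596
Second differences: 1134, 3180, 6858, 12648, 21030, 32484
Third differences: 2046, 3678, 5790, 8382, 11454
Fourth differences: 1632, 2112, 2592, 3072
Fifth differences: 480, 480, 480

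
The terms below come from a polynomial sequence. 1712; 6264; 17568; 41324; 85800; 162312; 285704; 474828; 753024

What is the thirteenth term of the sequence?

3407288

4552, 11304, 23756, 44476, 76512, 123392, 189124, 278196
6752, 12452, 20720, 32036, 46880, 65732, 89072
5700, 8268, 11316, 14844, 18852, 23340
2568, 3048, 3528, 4008, 4488
480, 480, 480, 480
Fifth differences constant at 480.
4488 + 480 = 4968;  23340 + 4968 = 28308;  89072 + 28308 = 117380;  278196 + 117380 = 395576;  753024 + 395576 = 1148600
4968 + 480 = 5448;  28308 + 5448 = 33756;  117380 + 33756 = 151136;  395576 + 151136 = 546712;  1148600 + 546712 = 1695312
5448 + 480 = 5928;  33756 + 5928 = 39684;  151136 + 39684 = 190820;  546712 + 190820 = 737532;  1695312 + 737532 = 2432844
5928 + 480 = 6408;  39684 + 6408 = 46092;  190820 + 46092 = 236912;  737532 + 236912 = 974444;  2432844 + 974444 = 3407288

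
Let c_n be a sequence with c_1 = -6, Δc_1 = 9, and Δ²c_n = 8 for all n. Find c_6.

Build the table forward from the leading diagonal:
Second differences: 8  8  8  8  8  8
First differences: 9  17  25  33  41  49
c: -6  3  20  45  78  119

119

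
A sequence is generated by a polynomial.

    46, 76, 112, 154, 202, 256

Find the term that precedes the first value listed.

22

Δ: 30  36  42  48  54
Δ²: 6  6  6  6
The second differences are constant at 6.
Work back: 30 − 6 = 24;  46 − 24 = 22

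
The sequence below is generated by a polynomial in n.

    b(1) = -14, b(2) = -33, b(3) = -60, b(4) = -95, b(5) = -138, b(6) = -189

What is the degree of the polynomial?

First differences: -19, -27, -35, -43, -51
Second differences: -8, -8, -8, -8
The second differences are constant, so the polynomial has degree 2.

2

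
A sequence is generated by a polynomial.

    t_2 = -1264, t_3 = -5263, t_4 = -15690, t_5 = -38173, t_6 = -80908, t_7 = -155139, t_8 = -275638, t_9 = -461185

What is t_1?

-153

D1: -3999, -10427, -22483, -42735, -74231, -120499, -185547
D2: -6428, -12056, -20252, -31496, -46268, -65048
D3: -5628, -8196, -11244, -14772, -18780
D4: -2568, -3048, -3528, -4008
D5: -480, -480, -480
The fifth differences are constant at -480.
Work back: -2568 + 480 = -2088;  -5628 + 2088 = -3540;  -6428 + 3540 = -2888;  -3999 + 2888 = -1111;  -1264 + 1111 = -153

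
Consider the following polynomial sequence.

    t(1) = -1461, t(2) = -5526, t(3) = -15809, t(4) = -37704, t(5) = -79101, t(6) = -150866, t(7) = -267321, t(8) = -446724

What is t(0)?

-236

First differences: -4065, -10283, -21895, -41397, -71765, -116455, -179403
Second differences: -6218, -11612, -19502, -30368, -44690, -62948
Third differences: -5394, -7890, -10866, -14322, -18258
Fourth differences: -2496, -2976, -3456, -3936
Fifth differences: -480, -480, -480
The fifth differences are constant at -480.
Work back: -2496 + 480 = -2016;  -5394 + 2016 = -3378;  -6218 + 3378 = -2840;  -4065 + 2840 = -1225;  -1461 + 1225 = -236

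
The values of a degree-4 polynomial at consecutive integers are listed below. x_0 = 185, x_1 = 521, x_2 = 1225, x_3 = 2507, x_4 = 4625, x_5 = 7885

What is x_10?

55385

First differences: 336  704  1282  2118  3260
Second differences: 368  578  836  1142
Third differences: 210  258  306
Fourth differences: 48  48
The fourth differences are constant (48).
306 + 48 = 354;  1142 + 354 = 1496;  3260 + 1496 = 4756;  7885 + 4756 = 12641
354 + 48 = 402;  1496 + 402 = 1898;  4756 + 1898 = 6654;  12641 + 6654 = 19295
402 + 48 = 450;  1898 + 450 = 2348;  6654 + 2348 = 9002;  19295 + 9002 = 28297
450 + 48 = 498;  2348 + 498 = 2846;  9002 + 2846 = 11848;  28297 + 11848 = 40145
498 + 48 = 546;  2846 + 546 = 3392;  11848 + 3392 = 15240;  40145 + 15240 = 55385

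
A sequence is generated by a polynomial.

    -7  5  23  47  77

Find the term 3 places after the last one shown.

203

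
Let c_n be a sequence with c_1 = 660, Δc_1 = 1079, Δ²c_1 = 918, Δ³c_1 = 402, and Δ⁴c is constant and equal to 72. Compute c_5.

12164

Build the table forward from the leading diagonal:
D4: 72, 72, 72, 72, 72
D3: 402, 474, 546, 618, 690
D2: 918, 1320, 1794, 2340, 2958
D1: 1079, 1997, 3317, 5111, 7451
c: 660, 1739, 3736, 7053, 12164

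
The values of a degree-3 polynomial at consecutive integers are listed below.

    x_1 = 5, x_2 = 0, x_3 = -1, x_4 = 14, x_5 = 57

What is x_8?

-5 , -1 , 15 , 43
4 , 16 , 28
12 , 12
Constant third difference = 12, so extend:
28 + 12 = 40;  43 + 40 = 83;  57 + 83 = 140
40 + 12 = 52;  83 + 52 = 135;  140 + 135 = 275
52 + 12 = 64;  135 + 64 = 199;  275 + 199 = 474

474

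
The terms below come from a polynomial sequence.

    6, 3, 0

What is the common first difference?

-3

Δ: -3, -3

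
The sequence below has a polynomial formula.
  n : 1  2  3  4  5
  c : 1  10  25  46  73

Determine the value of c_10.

298

D1: 9  15  21  27
D2: 6  6  6
The second differences are constant (6).
27 + 6 = 33;  73 + 33 = 106
33 + 6 = 39;  106 + 39 = 145
39 + 6 = 45;  145 + 45 = 190
45 + 6 = 51;  190 + 51 = 241
51 + 6 = 57;  241 + 57 = 298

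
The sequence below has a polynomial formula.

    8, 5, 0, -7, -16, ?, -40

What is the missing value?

Using the first 5 terms:
First differences: -3, -5, -7, -9
Second differences: -2, -2, -2
Constant second difference = -2.
Extend forward: -9 − 2 = -11;  -16 − 11 = -27

-27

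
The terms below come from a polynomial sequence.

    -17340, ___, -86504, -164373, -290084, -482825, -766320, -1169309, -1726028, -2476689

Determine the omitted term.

-41345

Using the last 8 terms:
D1: -77869  -125711  -192741  -283495  -402989  -556719  -750661
D2: -47842  -67030  -90754  -119494  -153730  -193942
D3: -19188  -23724  -28740  -34236  -40212
D4: -4536  -5016  -5496  -5976
D5: -480  -480  -480
Constant fifth difference = -480.
Extend backward: -4536 + 480 = -4056;  -19188 + 4056 = -15132;  -47842 + 15132 = -32710;  -77869 + 32710 = -45159;  -86504 + 45159 = -41345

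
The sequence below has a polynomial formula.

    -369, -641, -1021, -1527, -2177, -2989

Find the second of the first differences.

Δ: -272, -380, -506, -650, -812
Δ²: -108, -126, -144, -162
Δ³: -18, -18, -18

-380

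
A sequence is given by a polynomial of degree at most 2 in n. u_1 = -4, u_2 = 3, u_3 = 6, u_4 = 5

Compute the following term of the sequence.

0

D1: 7 , 3 , -1
D2: -4 , -4
The second differences are constant (-4).
-1 − 4 = -5;  5 − 5 = 0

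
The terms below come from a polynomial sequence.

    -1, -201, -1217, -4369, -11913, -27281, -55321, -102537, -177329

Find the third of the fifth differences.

Δ: -200, -1016, -3152, -7544, -15368, -28040, -47216, -74792
Δ²: -816, -2136, -4392, -7824, -12672, -19176, -27576
Δ³: -1320, -2256, -3432, -4848, -6504, -8400
Δ⁴: -936, -1176, -1416, -1656, -1896
Δ⁵: -240, -240, -240, -240

-240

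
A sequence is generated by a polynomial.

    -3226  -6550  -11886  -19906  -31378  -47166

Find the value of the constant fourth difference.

-96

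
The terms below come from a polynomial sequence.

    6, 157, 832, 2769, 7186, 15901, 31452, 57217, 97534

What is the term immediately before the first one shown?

D1: 151  675  1937  4417  8715  15551  25765  40317
D2: 524  1262  2480  4298  6836  10214  14552
D3: 738  1218  1818  2538  3378  4338
D4: 480  600  720  840  960
D5: 120  120  120  120
The fifth differences are constant at 120.
Work back: 480 − 120 = 360;  738 − 360 = 378;  524 − 378 = 146;  151 − 146 = 5;  6 − 5 = 1

1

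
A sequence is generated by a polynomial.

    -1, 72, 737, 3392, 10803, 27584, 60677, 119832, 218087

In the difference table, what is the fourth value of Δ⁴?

2808

Δ: 73, 665, 2655, 7411, 16781, 33093, 59155, 98255
Δ²: 592, 1990, 4756, 9370, 16312, 26062, 39100
Δ³: 1398, 2766, 4614, 6942, 9750, 13038
Δ⁴: 1368, 1848, 2328, 2808, 3288
Δ⁵: 480, 480, 480, 480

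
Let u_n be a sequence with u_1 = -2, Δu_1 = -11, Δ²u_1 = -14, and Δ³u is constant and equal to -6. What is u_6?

Build the table forward from the leading diagonal:
Δ³: -6, -6, -6, -6, -6, -6
Δ²: -14, -20, -26, -32, -38, -44
Δ: -11, -25, -45, -71, -103, -141
u: -2, -13, -38, -83, -154, -257

-257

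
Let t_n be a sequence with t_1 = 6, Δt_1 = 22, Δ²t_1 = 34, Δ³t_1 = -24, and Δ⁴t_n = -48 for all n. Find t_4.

Build the table forward from the leading diagonal:
Fourth differences: -48  -48  -48  -48
Third differences: -24  -72  -120  -168
Second differences: 34  10  -62  -182
First differences: 22  56  66  4
t: 6  28  84  150

150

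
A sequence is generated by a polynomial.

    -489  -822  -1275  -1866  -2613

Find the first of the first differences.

-333

Δ: -333, -453, -591, -747
Δ²: -120, -138, -156
Δ³: -18, -18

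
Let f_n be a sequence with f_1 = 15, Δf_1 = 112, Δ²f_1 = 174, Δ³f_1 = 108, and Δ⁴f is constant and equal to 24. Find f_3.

Build the table forward from the leading diagonal:
D4: 24, 24, 24
D3: 108, 132, 156
D2: 174, 282, 414
D1: 112, 286, 568
f: 15, 127, 413

413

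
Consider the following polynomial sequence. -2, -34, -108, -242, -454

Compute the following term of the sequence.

-762

D1: -32 , -74 , -134 , -212
D2: -42 , -60 , -78
D3: -18 , -18
The third differences are constant (-18).
-78 − 18 = -96;  -212 − 96 = -308;  -454 − 308 = -762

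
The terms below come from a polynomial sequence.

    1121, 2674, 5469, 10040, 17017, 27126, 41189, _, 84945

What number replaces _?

60124

Using the first 7 terms:
First differences: 1553, 2795, 4571, 6977, 10109, 14063
Second differences: 1242, 1776, 2406, 3132, 3954
Third differences: 534, 630, 726, 822
Fourth differences: 96, 96, 96
Constant fourth difference = 96.
Extend forward: 822 + 96 = 918;  3954 + 918 = 4872;  14063 + 4872 = 18935;  41189 + 18935 = 60124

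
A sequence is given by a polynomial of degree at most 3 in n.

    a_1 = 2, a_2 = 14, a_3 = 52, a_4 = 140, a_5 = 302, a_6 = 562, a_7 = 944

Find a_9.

D1: 12 , 38 , 88 , 162 , 260 , 382
D2: 26 , 50 , 74 , 98 , 122
D3: 24 , 24 , 24 , 24
Third differences constant at 24.
122 + 24 = 146;  382 + 146 = 528;  944 + 528 = 1472
146 + 24 = 170;  528 + 170 = 698;  1472 + 698 = 2170

2170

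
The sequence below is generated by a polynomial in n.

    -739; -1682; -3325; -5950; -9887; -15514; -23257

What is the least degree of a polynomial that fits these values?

D1: -943, -1643, -2625, -3937, -5627, -7743
D2: -700, -982, -1312, -1690, -2116
D3: -282, -330, -378, -426
D4: -48, -48, -48
The fourth differences are constant, so the polynomial has degree 4.

4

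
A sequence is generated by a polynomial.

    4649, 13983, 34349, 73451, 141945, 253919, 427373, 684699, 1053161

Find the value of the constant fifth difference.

480

D1: 9334, 20366, 39102, 68494, 111974, 173454, 257326, 368462
D2: 11032, 18736, 29392, 43480, 61480, 83872, 111136
D3: 7704, 10656, 14088, 18000, 22392, 27264
D4: 2952, 3432, 3912, 4392, 4872
D5: 480, 480, 480, 480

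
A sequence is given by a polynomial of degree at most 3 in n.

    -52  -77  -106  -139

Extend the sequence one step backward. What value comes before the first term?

-31

Δ: -25  -29  -33
Δ²: -4  -4
The second differences are constant at -4.
Work back: -25 + 4 = -21;  -52 + 21 = -31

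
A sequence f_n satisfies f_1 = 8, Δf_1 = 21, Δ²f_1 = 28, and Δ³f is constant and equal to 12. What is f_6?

513

Build the table forward from the leading diagonal:
D3: 12  12  12  12  12  12
D2: 28  40  52  64  76  88
D1: 21  49  89  141  205  281
f: 8  29  78  167  308  513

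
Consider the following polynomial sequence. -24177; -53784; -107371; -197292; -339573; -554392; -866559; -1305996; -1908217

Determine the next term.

-2714808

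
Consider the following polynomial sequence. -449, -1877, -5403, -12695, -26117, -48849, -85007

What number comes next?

First differences: -1428, -3526, -7292, -13422, -22732, -36158
Second differences: -2098, -3766, -6130, -9310, -13426
Third differences: -1668, -2364, -3180, -4116
Fourth differences: -696, -816, -936
Fifth differences: -120, -120
Constant fifth difference = -120, so extend:
-936 − 120 = -1056;  -4116 − 1056 = -5172;  -13426 − 5172 = -18598;  -36158 − 18598 = -54756;  -85007 − 54756 = -139763

-139763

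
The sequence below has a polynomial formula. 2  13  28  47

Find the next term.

70

11 , 15 , 19
4 , 4
Second differences constant at 4.
19 + 4 = 23;  47 + 23 = 70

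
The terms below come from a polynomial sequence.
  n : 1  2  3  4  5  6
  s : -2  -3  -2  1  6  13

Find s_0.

1

Δ: -1  1  3  5  7
Δ²: 2  2  2  2
The second differences are constant at 2.
Work back: -1 − 2 = -3;  -2 + 3 = 1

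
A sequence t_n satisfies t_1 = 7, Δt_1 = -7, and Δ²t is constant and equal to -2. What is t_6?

Build the table forward from the leading diagonal:
Second differences: -2, -2, -2, -2, -2, -2
First differences: -7, -9, -11, -13, -15, -17
t: 7, 0, -9, -20, -33, -48

-48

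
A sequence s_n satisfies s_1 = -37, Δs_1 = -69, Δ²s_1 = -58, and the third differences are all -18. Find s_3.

-233

Build the table forward from the leading diagonal:
Δ³: -18, -18, -18
Δ²: -58, -76, -94
Δ: -69, -127, -203
s: -37, -106, -233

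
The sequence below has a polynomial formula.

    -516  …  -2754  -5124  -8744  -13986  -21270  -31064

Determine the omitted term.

Using the last 6 terms:
Δ: -2370, -3620, -5242, -7284, -9794
Δ²: -1250, -1622, -2042, -2510
Δ³: -372, -420, -468
Δ⁴: -48, -48
Constant fourth difference = -48.
Extend backward: -372 + 48 = -324;  -1250 + 324 = -926;  -2370 + 926 = -1444;  -2754 + 1444 = -1310

-1310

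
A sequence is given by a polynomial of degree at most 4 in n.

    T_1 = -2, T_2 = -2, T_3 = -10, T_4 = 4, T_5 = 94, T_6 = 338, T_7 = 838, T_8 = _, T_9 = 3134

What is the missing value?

1720

Using the first 7 terms:
First differences: 0, -8, 14, 90, 244, 500
Second differences: -8, 22, 76, 154, 256
Third differences: 30, 54, 78, 102
Fourth differences: 24, 24, 24
Constant fourth difference = 24.
Extend forward: 102 + 24 = 126;  256 + 126 = 382;  500 + 382 = 882;  838 + 882 = 1720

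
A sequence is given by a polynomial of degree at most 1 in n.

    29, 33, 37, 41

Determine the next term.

45

D1: 4, 4, 4
The first differences are constant (4).
41 + 4 = 45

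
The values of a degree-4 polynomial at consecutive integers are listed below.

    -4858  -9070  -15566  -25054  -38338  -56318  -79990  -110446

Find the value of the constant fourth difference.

First differences: -4212, -6496, -9488, -13284, -17980, -23672, -30456
Second differences: -2284, -2992, -3796, -4696, -5692, -6784
Third differences: -708, -804, -900, -996, -1092
Fourth differences: -96, -96, -96, -96

-96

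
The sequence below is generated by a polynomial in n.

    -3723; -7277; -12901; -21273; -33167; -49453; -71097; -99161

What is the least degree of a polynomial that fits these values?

4

-3554, -5624, -8372, -11894, -16286, -21644, -28064
-2070, -2748, -3522, -4392, -5358, -6420
-678, -774, -870, -966, -1062
-96, -96, -96, -96
The fourth differences are constant, so the polynomial has degree 4.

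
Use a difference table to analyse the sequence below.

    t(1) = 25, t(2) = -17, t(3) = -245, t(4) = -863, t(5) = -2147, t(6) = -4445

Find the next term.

-8177

-42, -228, -618, -1284, -2298
-186, -390, -666, -1014
-204, -276, -348
-72, -72
Fourth differences constant at -72.
-348 − 72 = -420;  -1014 − 420 = -1434;  -2298 − 1434 = -3732;  -4445 − 3732 = -8177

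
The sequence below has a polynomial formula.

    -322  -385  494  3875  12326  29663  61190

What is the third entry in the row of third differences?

3816

First differences: -63, 879, 3381, 8451, 17337, 31527
Second differences: 942, 2502, 5070, 8886, 14190
Third differences: 1560, 2568, 3816, 5304
Fourth differences: 1008, 1248, 1488
Fifth differences: 240, 240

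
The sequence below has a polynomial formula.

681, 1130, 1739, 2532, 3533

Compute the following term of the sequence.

4766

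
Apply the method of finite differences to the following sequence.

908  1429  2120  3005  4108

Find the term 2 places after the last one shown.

First differences: 521, 691, 885, 1103
Second differences: 170, 194, 218
Third differences: 24, 24
Third differences constant at 24.
218 + 24 = 242;  1103 + 242 = 1345;  4108 + 1345 = 5453
242 + 24 = 266;  1345 + 266 = 1611;  5453 + 1611 = 7064

7064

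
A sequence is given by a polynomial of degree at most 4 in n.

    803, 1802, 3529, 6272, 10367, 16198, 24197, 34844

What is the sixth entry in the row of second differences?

D1: 999, 1727, 2743, 4095, 5831, 7999, 10647
D2: 728, 1016, 1352, 1736, 2168, 2648
D3: 288, 336, 384, 432, 480
D4: 48, 48, 48, 48

2648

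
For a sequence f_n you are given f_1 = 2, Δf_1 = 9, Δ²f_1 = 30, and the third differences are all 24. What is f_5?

Build the table forward from the leading diagonal:
Δ³: 24, 24, 24, 24, 24
Δ²: 30, 54, 78, 102, 126
Δ: 9, 39, 93, 171, 273
f: 2, 11, 50, 143, 314

314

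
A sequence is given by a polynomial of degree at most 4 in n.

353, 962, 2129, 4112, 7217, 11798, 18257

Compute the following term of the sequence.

Δ: 609, 1167, 1983, 3105, 4581, 6459
Δ²: 558, 816, 1122, 1476, 1878
Δ³: 258, 306, 354, 402
Δ⁴: 48, 48, 48
Fourth differences constant at 48.
402 + 48 = 450;  1878 + 450 = 2328;  6459 + 2328 = 8787;  18257 + 8787 = 27044

27044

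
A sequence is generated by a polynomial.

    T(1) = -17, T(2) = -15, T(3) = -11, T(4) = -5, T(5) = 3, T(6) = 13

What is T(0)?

2  4  6  8  10
2  2  2  2
The second differences are constant at 2.
Work back: 2 − 2 = 0;  -17 + 0 = -17

-17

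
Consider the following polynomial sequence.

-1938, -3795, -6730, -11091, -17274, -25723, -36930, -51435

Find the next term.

First differences: -1857, -2935, -4361, -6183, -8449, -11207, -14505
Second differences: -1078, -1426, -1822, -2266, -2758, -3298
Third differences: -348, -396, -444, -492, -540
Fourth differences: -48, -48, -48, -48
Fourth differences constant at -48.
-540 − 48 = -588;  -3298 − 588 = -3886;  -14505 − 3886 = -18391;  -51435 − 18391 = -69826

-69826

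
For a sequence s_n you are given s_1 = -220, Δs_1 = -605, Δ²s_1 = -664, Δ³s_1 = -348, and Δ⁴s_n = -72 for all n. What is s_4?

Build the table forward from the leading diagonal:
Δ⁴: -72, -72, -72, -72
Δ³: -348, -420, -492, -564
Δ²: -664, -1012, -1432, -1924
Δ: -605, -1269, -2281, -3713
s: -220, -825, -2094, -4375

-4375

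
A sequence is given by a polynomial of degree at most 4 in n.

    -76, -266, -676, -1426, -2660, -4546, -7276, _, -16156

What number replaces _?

Using the first 7 terms:
D1: -190  -410  -750  -1234  -1886  -2730
D2: -220  -340  -484  -652  -844
D3: -120  -144  -168  -192
D4: -24  -24  -24
Constant fourth difference = -24.
Extend forward: -192 − 24 = -216;  -844 − 216 = -1060;  -2730 − 1060 = -3790;  -7276 − 3790 = -11066

-11066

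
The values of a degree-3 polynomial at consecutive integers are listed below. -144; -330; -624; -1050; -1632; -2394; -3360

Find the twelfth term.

Δ: -186, -294, -426, -582, -762, -966
Δ²: -108, -132, -156, -180, -204
Δ³: -24, -24, -24, -24
The third differences are constant (-24).
-204 − 24 = -228;  -966 − 228 = -1194;  -3360 − 1194 = -4554
-228 − 24 = -252;  -1194 − 252 = -1446;  -4554 − 1446 = -6000
-252 − 24 = -276;  -1446 − 276 = -1722;  -6000 − 1722 = -7722
-276 − 24 = -300;  -1722 − 300 = -2022;  -7722 − 2022 = -9744
-300 − 24 = -324;  -2022 − 324 = -2346;  -9744 − 2346 = -12090

-12090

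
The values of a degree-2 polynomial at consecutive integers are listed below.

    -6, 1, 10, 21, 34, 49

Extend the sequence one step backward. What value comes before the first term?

D1: 7  9  11  13  15
D2: 2  2  2  2
The second differences are constant at 2.
Work back: 7 − 2 = 5;  -6 − 5 = -11

-11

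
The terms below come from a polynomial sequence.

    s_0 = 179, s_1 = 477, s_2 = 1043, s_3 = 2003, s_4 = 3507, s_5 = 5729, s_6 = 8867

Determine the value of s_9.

First differences: 298 , 566 , 960 , 1504 , 2222 , 3138
Second differences: 268 , 394 , 544 , 718 , 916
Third differences: 126 , 150 , 174 , 198
Fourth differences: 24 , 24 , 24
Fourth differences constant at 24.
198 + 24 = 222;  916 + 222 = 1138;  3138 + 1138 = 4276;  8867 + 4276 = 13143
222 + 24 = 246;  1138 + 246 = 1384;  4276 + 1384 = 5660;  13143 + 5660 = 18803
246 + 24 = 270;  1384 + 270 = 1654;  5660 + 1654 = 7314;  18803 + 7314 = 26117

26117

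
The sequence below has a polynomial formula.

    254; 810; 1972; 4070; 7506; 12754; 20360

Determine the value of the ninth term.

45190

First differences: 556 , 1162 , 2098 , 3436 , 5248 , 7606
Second differences: 606 , 936 , 1338 , 1812 , 2358
Third differences: 330 , 402 , 474 , 546
Fourth differences: 72 , 72 , 72
Fourth differences constant at 72.
546 + 72 = 618;  2358 + 618 = 2976;  7606 + 2976 = 10582;  20360 + 10582 = 30942
618 + 72 = 690;  2976 + 690 = 3666;  10582 + 3666 = 14248;  30942 + 14248 = 45190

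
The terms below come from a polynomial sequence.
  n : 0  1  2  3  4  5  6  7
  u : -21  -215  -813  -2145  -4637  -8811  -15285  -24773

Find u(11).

-194 , -598 , -1332 , -2492 , -4174 , -6474 , -9488
-404 , -734 , -1160 , -1682 , -2300 , -3014
-330 , -426 , -522 , -618 , -714
-96 , -96 , -96 , -96
The fourth differences are constant (-96).
-714 − 96 = -810;  -3014 − 810 = -3824;  -9488 − 3824 = -13312;  -24773 − 13312 = -38085
-810 − 96 = -906;  -3824 − 906 = -4730;  -13312 − 4730 = -18042;  -38085 − 18042 = -56127
-906 − 96 = -1002;  -4730 − 1002 = -5732;  -18042 − 5732 = -23774;  -56127 − 23774 = -79901
-1002 − 96 = -1098;  -5732 − 1098 = -6830;  -23774 − 6830 = -30604;  -79901 − 30604 = -110505

-110505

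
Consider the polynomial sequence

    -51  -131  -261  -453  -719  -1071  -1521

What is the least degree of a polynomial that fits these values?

3

Δ: -80, -130, -192, -266, -352, -450
Δ²: -50, -62, -74, -86, -98
Δ³: -12, -12, -12, -12
The third differences are constant, so the polynomial has degree 3.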